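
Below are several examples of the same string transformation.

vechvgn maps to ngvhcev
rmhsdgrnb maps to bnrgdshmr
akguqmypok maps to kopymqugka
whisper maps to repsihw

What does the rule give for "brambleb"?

belbmarb

The rule is to reverse the string.
On "brambleb" that produces "belbmarb".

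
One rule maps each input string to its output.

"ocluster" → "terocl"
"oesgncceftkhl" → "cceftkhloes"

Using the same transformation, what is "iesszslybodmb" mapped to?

Looking at the pairs, the operation is to move the first 3 characters to the end (rotate left by 3), then delete the first 2 characters.
For "iesszslybodmb", step one produces "szslybodmbies"; step two turns that into "slybodmbies".

slybodmbies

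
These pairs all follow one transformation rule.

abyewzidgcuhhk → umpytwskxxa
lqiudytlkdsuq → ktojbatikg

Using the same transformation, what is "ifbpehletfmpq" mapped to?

fuxbujvcfg

What's happening: shift every letter 10 places backward in the alphabet (wrapping around), then delete the first 3 characters.
For "ifbpehletfmpq", step one produces "yvrfuxbujvcfg"; step two turns that into "fuxbujvcfg".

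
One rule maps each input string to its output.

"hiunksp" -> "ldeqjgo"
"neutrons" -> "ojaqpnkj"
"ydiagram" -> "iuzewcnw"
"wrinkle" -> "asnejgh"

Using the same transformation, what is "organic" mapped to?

ykncwje

Looking at the pairs, the operation is to shift every letter 4 places backward in the alphabet (wrapping around), then move the last character to the front.
Applying both steps to "organic": "kncwjey", then "ykncwje".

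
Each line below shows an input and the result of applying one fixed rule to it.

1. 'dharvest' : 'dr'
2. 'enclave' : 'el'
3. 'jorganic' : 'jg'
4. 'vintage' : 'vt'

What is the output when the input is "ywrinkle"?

The rule is to keep one character in every 3, starting at position 1 (positions 1st, 4th, 7th, ...), then delete the last character.
"ywrinkle" → "yil" → "yi".

yi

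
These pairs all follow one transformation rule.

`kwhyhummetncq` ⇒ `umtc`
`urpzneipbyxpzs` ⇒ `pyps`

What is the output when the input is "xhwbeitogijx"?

ioix

The pattern: keep every other character starting from the second (positions 2nd, 4th, 6th, ...), then keep only the last 4 characters.
Applying both steps to "xhwbeitogijx": "hbioix", then "ioix".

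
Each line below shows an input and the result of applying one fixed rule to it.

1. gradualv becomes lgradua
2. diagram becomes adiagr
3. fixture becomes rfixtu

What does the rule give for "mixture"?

The rule is to delete the last character, then move the last character to the front.
"mixture" → "mixtur" → "rmixtu".
(Check on "gradualv": → "gradual" → "lgradua" ✓)

rmixtu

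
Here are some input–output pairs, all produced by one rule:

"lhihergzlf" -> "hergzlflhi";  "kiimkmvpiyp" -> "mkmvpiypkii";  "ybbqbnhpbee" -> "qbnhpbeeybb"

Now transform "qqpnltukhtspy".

nltukhtspyqqp

Looking at the pairs, the operation is to move the first 3 characters to the end (rotate left by 3).
On "qqpnltukhtspy" that produces "nltukhtspyqqp".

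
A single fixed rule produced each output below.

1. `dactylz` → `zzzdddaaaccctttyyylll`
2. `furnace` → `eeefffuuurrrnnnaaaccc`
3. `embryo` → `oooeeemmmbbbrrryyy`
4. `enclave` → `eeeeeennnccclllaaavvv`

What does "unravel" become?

llluuunnnrrraaavvveee

The rule is to repeat every character 3 times, then move the last 3 characters to the front (rotate right by 3).
So "unravel" becomes "llluuunnnrrraaavvveee".
(Check on "embryo": → "eeemmmbbbrrryyyooo" → "oooeeemmmbbbrrryyy" ✓)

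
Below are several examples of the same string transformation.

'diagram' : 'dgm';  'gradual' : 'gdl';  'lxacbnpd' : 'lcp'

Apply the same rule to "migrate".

mre

The rule is to keep one character in every 3, starting at position 1 (positions 1st, 4th, 7th, ...).
On "migrate" that produces "mre".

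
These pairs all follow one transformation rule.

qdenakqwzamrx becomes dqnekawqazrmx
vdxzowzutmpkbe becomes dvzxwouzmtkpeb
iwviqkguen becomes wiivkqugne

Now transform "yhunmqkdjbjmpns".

hynuqmdkbjmjnps

What's happening: swap each adjacent pair of characters (1↔2, 3↔4, ...).
Doing the same to "yhunmqkdjbjmpns": "hynuqmdkbjmjnps".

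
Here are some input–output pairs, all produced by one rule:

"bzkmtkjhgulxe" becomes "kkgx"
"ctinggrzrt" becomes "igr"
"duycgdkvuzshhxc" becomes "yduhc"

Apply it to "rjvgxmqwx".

Rule — keep one character in every 3, starting at position 3 (positions 3rd, 6th, 9th, ...).
So "rjvgxmqwx" becomes "vmx".

vmx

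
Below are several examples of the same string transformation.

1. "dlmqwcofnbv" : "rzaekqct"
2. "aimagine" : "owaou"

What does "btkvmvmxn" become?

The transformation: delete the last 3 characters, then shift every letter 12 places backward in the alphabet (wrapping around).
Starting from "btkvmvmxn": after the first operation, "btkvmv"; after the second, "phyjaj".

phyjaj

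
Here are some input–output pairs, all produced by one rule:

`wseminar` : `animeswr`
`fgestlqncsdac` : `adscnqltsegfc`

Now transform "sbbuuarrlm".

lrrauubbsm

The rule is to move the last character to the front, then reverse the string.
On "sbbuuarrlm": the first step gives "msbbuuarrl", and the second then gives "lrrauubbsm".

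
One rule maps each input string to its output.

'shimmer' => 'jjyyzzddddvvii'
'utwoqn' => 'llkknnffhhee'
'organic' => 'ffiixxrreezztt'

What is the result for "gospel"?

Each output is the input with this applied: shift every letter 9 places backward in the alphabet (wrapping around), then double every character.
Applying both steps to "gospel": "xfjgvc", then "xxffjjggvvcc".

xxffjjggvvcc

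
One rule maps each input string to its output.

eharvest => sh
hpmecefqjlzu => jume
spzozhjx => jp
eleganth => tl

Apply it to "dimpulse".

si

The rule is to swap the front and back halves of the string, then keep one character in every 3, starting at position 3 (positions 3rd, 6th, 9th, ...).
On "dimpulse": the first step gives "ulsedimp", and the second then gives "si".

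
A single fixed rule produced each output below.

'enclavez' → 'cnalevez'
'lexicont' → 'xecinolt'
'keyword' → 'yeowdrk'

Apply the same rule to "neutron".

uertnon

The rule is to move the first character to the end, then swap each adjacent pair of characters (1↔2, 3↔4, ...).
So "neutron" becomes "uertnon".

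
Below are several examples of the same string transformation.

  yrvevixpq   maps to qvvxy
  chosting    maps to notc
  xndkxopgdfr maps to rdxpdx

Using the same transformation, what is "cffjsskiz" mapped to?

zfskc

Rule — keep every other character starting from the first (positions 1st, 3rd, 5th, ...), then swap the first and last characters.
For "cffjsskiz", step one produces "cfskz"; step two turns that into "zfskc".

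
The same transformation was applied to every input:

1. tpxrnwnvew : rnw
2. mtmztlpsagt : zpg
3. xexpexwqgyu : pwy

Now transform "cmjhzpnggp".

hnp

The transformation: delete the first 2 characters, then keep one character in every 3, starting at position 2 (positions 2nd, 5th, 8th, ...).
"cmjhzpnggp" → "jhzpnggp" → "hnp".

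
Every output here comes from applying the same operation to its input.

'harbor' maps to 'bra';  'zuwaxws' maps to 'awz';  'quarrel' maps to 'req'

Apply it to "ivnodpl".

The rule is to move the first 2 characters to the end (rotate left by 2), then keep every other character starting from the second (positions 2nd, 4th, 6th, ...).
For "ivnodpl", step one produces "nodpliv"; step two turns that into "opi".

opi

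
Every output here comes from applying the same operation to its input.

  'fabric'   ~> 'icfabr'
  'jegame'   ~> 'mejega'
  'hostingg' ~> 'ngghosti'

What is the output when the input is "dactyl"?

The pattern: move the first character to the end, then swap the front and back halves of the string.
On "dactyl": the first step gives "actyld", and the second then gives "yldact".

yldact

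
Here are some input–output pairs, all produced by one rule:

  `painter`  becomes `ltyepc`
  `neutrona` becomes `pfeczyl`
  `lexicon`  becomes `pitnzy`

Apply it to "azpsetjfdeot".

The pattern: delete the first character, then shift every letter 11 places forward in the alphabet (wrapping around).
"azpsetjfdeot" → "zpsetjfdeot" → "kadpeuqopze".

kadpeuqopze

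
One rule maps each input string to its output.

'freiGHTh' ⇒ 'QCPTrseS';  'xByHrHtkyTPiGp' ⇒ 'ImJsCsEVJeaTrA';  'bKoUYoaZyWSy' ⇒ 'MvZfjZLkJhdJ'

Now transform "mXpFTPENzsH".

The transformation: shift every letter 11 places forward in the alphabet (wrapping around), then flip the case of every letter.
Starting from "mXpFTPENzsH": after the first operation, "xIaQEAPYkdS"; after the second, "XiAqeapyKDs".

XiAqeapyKDs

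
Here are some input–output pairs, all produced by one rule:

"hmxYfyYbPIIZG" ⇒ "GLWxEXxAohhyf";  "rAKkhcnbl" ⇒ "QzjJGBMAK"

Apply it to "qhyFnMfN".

PGXeMlEm

The transformation: shift every letter 1 place backward in the alphabet (wrapping around), then flip the case of every letter.
Starting from "qhyFnMfN": after the first operation, "pgxEmLeM"; after the second, "PGXeMlEm".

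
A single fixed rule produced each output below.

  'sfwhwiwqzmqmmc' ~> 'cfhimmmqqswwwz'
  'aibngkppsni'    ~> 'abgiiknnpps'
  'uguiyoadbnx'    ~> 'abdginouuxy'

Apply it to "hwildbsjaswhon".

The rule is to sort the characters into alphabetical order.
Applying that to "hwildbsjaswhon" gives "abdhhijlnossww".

abdhhijlnossww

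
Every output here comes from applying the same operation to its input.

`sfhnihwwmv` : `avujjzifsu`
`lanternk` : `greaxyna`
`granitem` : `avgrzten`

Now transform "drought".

htugqeb

Looking at the pairs, the operation is to move the first 3 characters to the end (rotate left by 3), then shift every letter 13 places forward in the alphabet (wrapping around) — i.e. ROT13.
On "drought": the first step gives "ughtdro", and the second then gives "htugqeb".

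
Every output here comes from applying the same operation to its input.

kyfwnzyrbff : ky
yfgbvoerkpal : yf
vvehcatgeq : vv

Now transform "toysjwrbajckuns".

to

Each output is the input with this applied: keep only the first 2 characters.
For "toysjwrbajckuns" the result is "to".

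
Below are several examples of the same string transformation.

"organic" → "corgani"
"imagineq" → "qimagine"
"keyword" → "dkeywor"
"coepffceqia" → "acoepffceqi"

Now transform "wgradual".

The rule is to move the last character to the front.
So "wgradual" becomes "lwgradua".

lwgradua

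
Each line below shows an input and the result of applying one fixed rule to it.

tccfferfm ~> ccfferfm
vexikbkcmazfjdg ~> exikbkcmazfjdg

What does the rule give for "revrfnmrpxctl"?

Looking at the pairs, the operation is to delete the first character.
So "revrfnmrpxctl" becomes "evrfnmrpxctl".

evrfnmrpxctl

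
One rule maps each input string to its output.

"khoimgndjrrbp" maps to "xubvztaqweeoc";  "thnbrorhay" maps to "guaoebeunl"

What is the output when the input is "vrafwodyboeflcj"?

iensjbqlobrsypw

Looking at the pairs, the operation is to shift every letter 13 places forward in the alphabet (wrapping around) — i.e. ROT13.
So "vrafwodyboeflcj" becomes "iensjbqlobrsypw".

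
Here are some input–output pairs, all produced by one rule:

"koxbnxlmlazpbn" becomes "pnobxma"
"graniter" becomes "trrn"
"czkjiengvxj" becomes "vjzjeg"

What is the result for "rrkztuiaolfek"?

fkrzual

The transformation: move the last 3 characters to the front (rotate right by 3), then keep every other character starting from the first (positions 1st, 3rd, 5th, ...).
"rrkztuiaolfek" → "fkrzual".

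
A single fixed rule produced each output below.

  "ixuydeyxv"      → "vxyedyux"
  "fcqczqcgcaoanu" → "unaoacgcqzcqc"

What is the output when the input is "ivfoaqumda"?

admuqaofv

The transformation: delete the first character, then reverse the string.
On "ivfoaqumda": the first step gives "vfoaqumda", and the second then gives "admuqaofv".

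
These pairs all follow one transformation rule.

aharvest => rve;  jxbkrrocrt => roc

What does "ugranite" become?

ani

In each case the input is transformed by: move the last 2 characters to the front (rotate right by 2), then keep only the last 3 characters.
Applying both steps to "ugranite": "teugrani", then "ani".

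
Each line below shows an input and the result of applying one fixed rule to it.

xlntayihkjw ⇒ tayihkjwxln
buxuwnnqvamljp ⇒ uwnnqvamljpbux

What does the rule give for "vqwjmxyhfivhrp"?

Each output is the input with this applied: move the first 3 characters to the end (rotate left by 3).
On "vqwjmxyhfivhrp" that produces "jmxyhfivhrpvqw".

jmxyhfivhrpvqw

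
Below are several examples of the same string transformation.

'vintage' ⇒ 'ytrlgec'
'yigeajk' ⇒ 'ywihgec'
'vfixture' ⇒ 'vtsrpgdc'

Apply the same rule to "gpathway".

yywurnfe

What's happening: shift every letter 2 places backward in the alphabet (wrapping around), then sort the characters into reverse alphabetical order.
On "gpathway" that produces "yywurnfe".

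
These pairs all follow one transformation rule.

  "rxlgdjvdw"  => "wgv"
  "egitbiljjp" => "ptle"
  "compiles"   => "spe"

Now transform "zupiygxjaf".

fixz

Each output is the input with this applied: swap the first and last characters, then keep one character in every 3, starting at position 1 (positions 1st, 4th, 7th, ...).
Applying both steps to "zupiygxjaf": "fupiygxjaz", then "fixz".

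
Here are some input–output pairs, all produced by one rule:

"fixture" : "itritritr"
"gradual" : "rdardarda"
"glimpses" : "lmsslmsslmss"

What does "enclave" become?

Looking at the pairs, the operation is to keep every other character starting from the second (positions 2nd, 4th, 6th, ...), then write the whole string 3 times in a row.
Applying both steps to "enclave": "nlv", then "nlvnlvnlv".

nlvnlvnlv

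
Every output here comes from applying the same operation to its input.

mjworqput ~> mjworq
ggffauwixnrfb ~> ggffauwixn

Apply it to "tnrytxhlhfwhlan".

tnrytxhlhfwh

In each case the input is transformed by: delete the last 3 characters.
Doing the same to "tnrytxhlhfwhlan": "tnrytxhlhfwh".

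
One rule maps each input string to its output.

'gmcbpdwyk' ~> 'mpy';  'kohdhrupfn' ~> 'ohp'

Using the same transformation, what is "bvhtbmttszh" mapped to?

Rule — keep one character in every 3, starting at position 2 (positions 2nd, 5th, 8th, ...).
So "bvhtbmttszh" becomes "vbth".

vbth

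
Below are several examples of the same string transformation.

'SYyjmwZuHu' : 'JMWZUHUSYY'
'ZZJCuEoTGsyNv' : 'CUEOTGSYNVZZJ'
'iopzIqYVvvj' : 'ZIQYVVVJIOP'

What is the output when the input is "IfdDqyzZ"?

The rule is to move the first 3 characters to the end (rotate left by 3), then convert every letter to uppercase.
"IfdDqyzZ" → "DqyzZIfd" → "DQYZZIFD".

DQYZZIFD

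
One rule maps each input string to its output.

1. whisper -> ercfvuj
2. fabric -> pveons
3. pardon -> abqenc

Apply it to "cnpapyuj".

whlcncap

Rule — reverse the string, then shift every letter 13 places forward in the alphabet (wrapping around) — i.e. ROT13.
Working it through for "cnpapyuj": intermediate "juypapnc", final "whlcncap".
(Check on "whisper": → "repsihw" → "ercfvuj" ✓)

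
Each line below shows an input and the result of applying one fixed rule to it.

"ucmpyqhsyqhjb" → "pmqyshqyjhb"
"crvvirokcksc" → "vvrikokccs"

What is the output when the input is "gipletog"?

lptego

The pattern: delete the first 2 characters, then swap each adjacent pair of characters (1↔2, 3↔4, ...).
So "gipletog" becomes "lptego".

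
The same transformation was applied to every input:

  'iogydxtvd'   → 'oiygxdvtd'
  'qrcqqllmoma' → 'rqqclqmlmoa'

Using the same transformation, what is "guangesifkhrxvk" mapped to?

The transformation: swap each adjacent pair of characters (1↔2, 3↔4, ...).
Doing the same to "guangesifkhrxvk": "ugnaegiskfrhvxk".

ugnaegiskfrhvxk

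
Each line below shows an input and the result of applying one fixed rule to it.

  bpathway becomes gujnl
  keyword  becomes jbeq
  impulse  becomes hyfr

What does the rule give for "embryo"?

elb

The transformation: delete the first 3 characters, then shift every letter 13 places forward in the alphabet (wrapping around) — i.e. ROT13.
For "embryo", step one produces "ryo"; step two turns that into "elb".
(Check on "impulse": → "ulse" → "hyfr" ✓)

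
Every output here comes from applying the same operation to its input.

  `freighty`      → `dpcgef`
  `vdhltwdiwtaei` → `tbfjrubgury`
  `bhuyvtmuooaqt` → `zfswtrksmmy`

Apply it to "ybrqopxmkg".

The rule is to shift every letter 2 places backward in the alphabet (wrapping around), then delete the last 2 characters.
Starting from "ybrqopxmkg": after the first operation, "wzpomnvkie"; after the second, "wzpomnvk".

wzpomnvk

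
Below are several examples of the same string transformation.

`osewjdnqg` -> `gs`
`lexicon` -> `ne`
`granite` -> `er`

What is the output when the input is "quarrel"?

The rule is to swap the first and last characters, then keep only the first 2 characters.
Working it through for "quarrel": intermediate "luarreq", final "lu".

lu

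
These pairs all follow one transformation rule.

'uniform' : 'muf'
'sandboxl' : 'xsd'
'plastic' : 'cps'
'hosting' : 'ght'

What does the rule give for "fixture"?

The pattern: keep one character in every 3, starting at position 1 (positions 1st, 4th, 7th, ...), then move the last character to the front.
Starting from "fixture": after the first operation, "fte"; after the second, "eft".

eft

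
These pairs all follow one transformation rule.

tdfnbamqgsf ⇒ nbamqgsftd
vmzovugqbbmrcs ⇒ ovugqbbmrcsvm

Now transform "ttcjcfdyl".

The transformation: move the first 2 characters to the end (rotate left by 2), then delete the first character.
Working it through for "ttcjcfdyl": intermediate "cjcfdyltt", final "jcfdyltt".
(Check on "tdfnbamqgsf": → "fnbamqgsftd" → "nbamqgsftd" ✓)

jcfdyltt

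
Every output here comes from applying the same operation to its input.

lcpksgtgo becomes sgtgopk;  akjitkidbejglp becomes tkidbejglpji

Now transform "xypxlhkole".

The pattern: delete the first 2 characters, then move the first 2 characters to the end (rotate left by 2).
"xypxlhkole" → "pxlhkole" → "lhkolepx".

lhkolepx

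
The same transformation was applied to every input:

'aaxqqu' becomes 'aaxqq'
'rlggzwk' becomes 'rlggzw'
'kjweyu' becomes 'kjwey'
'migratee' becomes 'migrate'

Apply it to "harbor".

harbo

The transformation: delete the last character.
Applying that to "harbor" gives "harbo".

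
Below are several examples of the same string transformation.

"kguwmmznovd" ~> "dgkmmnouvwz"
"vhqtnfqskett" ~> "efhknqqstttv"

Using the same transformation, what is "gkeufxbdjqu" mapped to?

bdefgjkquux

The transformation: sort the characters into alphabetical order.
Applying that to "gkeufxbdjqu" gives "bdefgjkquux".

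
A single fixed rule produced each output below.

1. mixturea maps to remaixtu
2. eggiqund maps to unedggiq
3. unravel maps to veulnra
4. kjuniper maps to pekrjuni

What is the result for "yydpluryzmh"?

zmyhydplury

The rule is to swap the first and last characters, then move the last 3 characters to the front (rotate right by 3).
On "yydpluryzmh" that produces "zmyhydplury".
(Check on "eggiqund": → "dggiqune" → "unedggiq" ✓)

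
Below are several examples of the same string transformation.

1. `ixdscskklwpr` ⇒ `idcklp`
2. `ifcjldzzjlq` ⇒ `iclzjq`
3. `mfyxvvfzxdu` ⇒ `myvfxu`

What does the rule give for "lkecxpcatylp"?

In each case the input is transformed by: keep every other character starting from the first (positions 1st, 3rd, 5th, ...).
Doing the same to "lkecxpcatylp": "lexctl".

lexctl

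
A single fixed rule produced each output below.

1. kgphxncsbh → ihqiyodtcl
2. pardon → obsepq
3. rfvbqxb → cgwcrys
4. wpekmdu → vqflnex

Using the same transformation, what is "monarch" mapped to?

In each case the input is transformed by: shift every letter 1 place forward in the alphabet (wrapping around), then swap the first and last characters.
On "monarch": the first step gives "npobsdi", and the second then gives "ipobsdn".

ipobsdn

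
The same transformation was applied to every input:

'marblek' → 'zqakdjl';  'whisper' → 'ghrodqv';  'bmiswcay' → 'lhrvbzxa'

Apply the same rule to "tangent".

In each case the input is transformed by: shift every letter 1 place backward in the alphabet (wrapping around), then move the first character to the end.
Applying both steps to "tangent": "szmfdms", then "zmfdmss".

zmfdmss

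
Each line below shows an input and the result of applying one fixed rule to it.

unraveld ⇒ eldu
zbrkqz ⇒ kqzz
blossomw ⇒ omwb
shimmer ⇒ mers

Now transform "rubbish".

What's happening: move the last 3 characters to the front (rotate right by 3), then keep only the first 4 characters.
On "rubbish" that produces "ishr".

ishr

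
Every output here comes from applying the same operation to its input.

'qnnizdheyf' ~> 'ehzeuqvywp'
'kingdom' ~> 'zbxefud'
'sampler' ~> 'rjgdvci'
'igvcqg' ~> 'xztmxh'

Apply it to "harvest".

rymijvk

The rule is to shift every letter 9 places backward in the alphabet (wrapping around), then swap each adjacent pair of characters (1↔2, 3↔4, ...).
For "harvest" the result is "rymijvk".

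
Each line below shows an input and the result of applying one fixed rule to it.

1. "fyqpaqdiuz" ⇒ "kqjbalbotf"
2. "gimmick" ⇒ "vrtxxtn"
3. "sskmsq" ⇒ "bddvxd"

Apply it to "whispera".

Looking at the pairs, the operation is to move the last character to the front, then shift every letter 11 places forward in the alphabet (wrapping around).
"whispera" → "awhisper" → "lhstdapc".

lhstdapc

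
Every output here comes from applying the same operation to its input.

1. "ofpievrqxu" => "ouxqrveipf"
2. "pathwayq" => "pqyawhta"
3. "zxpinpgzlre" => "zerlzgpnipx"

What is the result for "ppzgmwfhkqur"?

The rule is to reverse the string, then move the last character to the front.
"ppzgmwfhkqur" → "pruqkhfwmgzp".

pruqkhfwmgzp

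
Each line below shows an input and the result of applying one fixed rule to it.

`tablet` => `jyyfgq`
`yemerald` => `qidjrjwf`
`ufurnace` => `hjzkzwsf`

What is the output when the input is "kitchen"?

jspnyhm

The rule is to shift every letter 5 places forward in the alphabet (wrapping around), then move the last 2 characters to the front (rotate right by 2).
So "kitchen" becomes "jspnyhm".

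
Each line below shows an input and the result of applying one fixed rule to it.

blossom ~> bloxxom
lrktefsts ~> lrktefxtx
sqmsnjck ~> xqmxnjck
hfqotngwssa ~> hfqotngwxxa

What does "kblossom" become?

Rule — replace every "s" with "x".
Applying that to "kblossom" gives "kbloxxom".

kbloxxom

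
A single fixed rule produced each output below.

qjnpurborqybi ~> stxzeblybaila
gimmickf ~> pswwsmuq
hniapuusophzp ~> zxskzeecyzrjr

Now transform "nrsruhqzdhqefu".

The transformation: shift every letter 10 places forward in the alphabet (wrapping around), then swap the first and last characters.
On "nrsruhqzdhqefu" that produces "ebcberajnraopx".

ebcberajnraopx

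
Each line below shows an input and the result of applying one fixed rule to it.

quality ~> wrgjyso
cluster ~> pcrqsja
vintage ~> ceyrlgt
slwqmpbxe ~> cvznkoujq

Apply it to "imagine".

clgeykg

In each case the input is transformed by: shift every letter 2 places backward in the alphabet (wrapping around), then reverse the string.
On "imagine": the first step gives "gkyeglc", and the second then gives "clgeykg".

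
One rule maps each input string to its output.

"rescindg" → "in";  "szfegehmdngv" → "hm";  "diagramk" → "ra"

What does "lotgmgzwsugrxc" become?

ws

Looking at the pairs, the operation is to swap the front and back halves of the string, then keep only the first 2 characters.
For "lotgmgzwsugrxc", step one produces "wsugrxclotgmgz"; step two turns that into "ws".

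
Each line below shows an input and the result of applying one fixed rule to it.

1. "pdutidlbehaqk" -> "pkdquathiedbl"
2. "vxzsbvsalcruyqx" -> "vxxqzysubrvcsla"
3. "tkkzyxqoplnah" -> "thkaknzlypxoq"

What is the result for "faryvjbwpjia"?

faairjypvwjb

The rule is to take characters alternately from the front and the back (1st, last, 2nd, 2nd-last, ...).
For "faryvjbwpjia" the result is "faairjypvwjb".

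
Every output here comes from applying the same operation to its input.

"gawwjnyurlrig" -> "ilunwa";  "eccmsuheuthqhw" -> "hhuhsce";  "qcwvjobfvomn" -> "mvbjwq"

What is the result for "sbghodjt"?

jogs

The transformation: reverse the string, then keep every other character starting from the second (positions 2nd, 4th, 6th, ...).
For "sbghodjt", step one produces "tjdohgbs"; step two turns that into "jogs".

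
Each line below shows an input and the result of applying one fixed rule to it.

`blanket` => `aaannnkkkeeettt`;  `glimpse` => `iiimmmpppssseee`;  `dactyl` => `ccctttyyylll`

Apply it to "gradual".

aaaddduuuaaalll

Looking at the pairs, the operation is to delete the first 2 characters, then repeat every character 3 times.
On "gradual": the first step gives "adual", and the second then gives "aaaddduuuaaalll".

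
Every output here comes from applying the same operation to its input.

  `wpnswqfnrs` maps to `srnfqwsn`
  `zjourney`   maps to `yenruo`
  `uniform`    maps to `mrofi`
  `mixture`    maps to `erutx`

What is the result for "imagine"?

eniga

Rule — reverse the string, then delete the last 2 characters.
Working it through for "imagine": intermediate "enigami", final "eniga".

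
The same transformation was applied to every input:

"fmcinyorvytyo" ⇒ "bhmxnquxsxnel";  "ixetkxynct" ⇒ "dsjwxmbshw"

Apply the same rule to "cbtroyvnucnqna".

Each output is the input with this applied: shift every letter 1 place backward in the alphabet (wrapping around), then move the first 2 characters to the end (rotate left by 2).
Working it through for "cbtroyvnucnqna": intermediate "basqnxumtbmpmz", final "sqnxumtbmpmzba".

sqnxumtbmpmzba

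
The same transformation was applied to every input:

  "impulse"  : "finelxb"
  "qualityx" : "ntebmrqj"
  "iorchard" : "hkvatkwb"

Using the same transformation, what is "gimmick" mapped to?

The transformation: move the first character to the end, then shift every letter 7 places backward in the alphabet (wrapping around).
Applying both steps to "gimmick": "immickg", then "bffbvdz".

bffbvdz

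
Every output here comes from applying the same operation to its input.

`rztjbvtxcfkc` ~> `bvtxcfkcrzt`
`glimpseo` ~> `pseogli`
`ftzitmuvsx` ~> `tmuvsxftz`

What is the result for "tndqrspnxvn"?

rspnxvntnd

In each case the input is transformed by: move the first 3 characters to the end (rotate left by 3), then delete the first character.
For "tndqrspnxvn" the result is "rspnxvntnd".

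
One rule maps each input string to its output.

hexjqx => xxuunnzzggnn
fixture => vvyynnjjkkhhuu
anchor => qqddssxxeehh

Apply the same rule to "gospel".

wweeiiffuubb

Looking at the pairs, the operation is to double every character, then shift every letter 10 places backward in the alphabet (wrapping around).
On "gospel": the first step gives "ggoossppeell", and the second then gives "wweeiiffuubb".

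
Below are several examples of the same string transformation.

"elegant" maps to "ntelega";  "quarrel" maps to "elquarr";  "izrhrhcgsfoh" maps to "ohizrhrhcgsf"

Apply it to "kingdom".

omkingd

Rule — move the last 2 characters to the front (rotate right by 2).
For "kingdom" the result is "omkingd".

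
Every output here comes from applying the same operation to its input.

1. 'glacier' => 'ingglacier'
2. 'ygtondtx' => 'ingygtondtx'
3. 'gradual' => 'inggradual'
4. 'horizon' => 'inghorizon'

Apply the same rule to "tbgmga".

ingtbgmga

What's happening: prepend "ing".
For "tbgmga" the result is "ingtbgmga".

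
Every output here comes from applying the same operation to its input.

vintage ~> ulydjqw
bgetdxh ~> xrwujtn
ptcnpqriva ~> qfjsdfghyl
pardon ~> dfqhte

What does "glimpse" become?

The rule is to shift every letter 10 places backward in the alphabet (wrapping around), then move the last character to the front.
Working it through for "glimpse": intermediate "wbycfiu", final "uwbycfi".

uwbycfi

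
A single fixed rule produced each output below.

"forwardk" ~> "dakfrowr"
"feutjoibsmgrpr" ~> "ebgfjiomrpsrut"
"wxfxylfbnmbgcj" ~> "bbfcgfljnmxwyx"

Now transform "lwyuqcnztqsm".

lcnmqqtswuzy

Rule — sort the characters into alphabetical order, then swap each adjacent pair of characters (1↔2, 3↔4, ...).
Starting from "lwyuqcnztqsm": after the first operation, "clmnqqstuwyz"; after the second, "lcnmqqtswuzy".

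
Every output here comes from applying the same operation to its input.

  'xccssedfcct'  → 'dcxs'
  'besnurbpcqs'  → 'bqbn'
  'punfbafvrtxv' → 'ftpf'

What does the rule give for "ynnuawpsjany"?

The pattern: keep one character in every 3, starting at position 1 (positions 1st, 4th, 7th, ...), then swap the front and back halves of the string.
So "ynnuawpsjany" becomes "payu".
(Check on "besnurbpcqs": → "bnbq" → "bqbn" ✓)

payu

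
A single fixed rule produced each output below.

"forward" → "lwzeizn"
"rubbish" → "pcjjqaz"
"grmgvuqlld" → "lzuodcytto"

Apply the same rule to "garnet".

Looking at the pairs, the operation is to shift every letter 8 places forward in the alphabet (wrapping around), then swap the first and last characters.
On "garnet": the first step gives "oizvmb", and the second then gives "bizvmo".
(Check on "rubbish": → "zcjjqap" → "pcjjqaz" ✓)

bizvmo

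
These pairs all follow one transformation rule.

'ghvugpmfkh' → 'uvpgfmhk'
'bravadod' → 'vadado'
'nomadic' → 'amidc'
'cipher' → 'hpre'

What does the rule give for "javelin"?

The pattern: swap each adjacent pair of characters (1↔2, 3↔4, ...), then delete the first 2 characters.
So "javelin" becomes "eviln".
(Check on "ghvugpmfkh": → "hguvpgfmhk" → "uvpgfmhk" ✓)

eviln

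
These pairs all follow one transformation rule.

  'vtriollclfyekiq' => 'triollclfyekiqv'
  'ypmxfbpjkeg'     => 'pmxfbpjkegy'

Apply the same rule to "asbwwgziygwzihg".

In each case the input is transformed by: move the first character to the end.
Applying that to "asbwwgziygwzihg" gives "sbwwgziygwzihga".

sbwwgziygwzihga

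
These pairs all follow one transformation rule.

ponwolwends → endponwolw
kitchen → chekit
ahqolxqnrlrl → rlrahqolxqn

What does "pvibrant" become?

ranpvib

Rule — delete the last character, then move the last 3 characters to the front (rotate right by 3).
Doing the same to "pvibrant": "ranpvib".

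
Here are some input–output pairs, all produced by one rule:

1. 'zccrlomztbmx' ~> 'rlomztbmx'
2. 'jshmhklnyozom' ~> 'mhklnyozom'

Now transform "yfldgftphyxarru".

dgftphyxarru

The rule is to delete the first 3 characters.
Doing the same to "yfldgftphyxarru": "dgftphyxarru".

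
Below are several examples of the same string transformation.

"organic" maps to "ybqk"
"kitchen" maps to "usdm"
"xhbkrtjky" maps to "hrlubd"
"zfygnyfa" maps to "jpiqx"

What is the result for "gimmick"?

The pattern: shift every letter 10 places forward in the alphabet (wrapping around), then delete the last 3 characters.
"gimmick" → "qswwsmu" → "qsww".

qsww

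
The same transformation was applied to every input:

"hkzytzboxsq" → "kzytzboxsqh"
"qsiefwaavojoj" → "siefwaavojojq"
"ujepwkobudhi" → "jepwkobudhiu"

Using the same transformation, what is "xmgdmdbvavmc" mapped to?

mgdmdbvavmcx

Looking at the pairs, the operation is to move the first character to the end.
"xmgdmdbvavmc" → "mgdmdbvavmcx".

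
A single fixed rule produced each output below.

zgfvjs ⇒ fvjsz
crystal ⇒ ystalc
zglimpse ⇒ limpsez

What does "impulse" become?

pulsei

The transformation: move the first character to the end, then delete the first character.
"impulse" → "mpulsei" → "pulsei".
(Check on "zglimpse": → "glimpsez" → "limpsez" ✓)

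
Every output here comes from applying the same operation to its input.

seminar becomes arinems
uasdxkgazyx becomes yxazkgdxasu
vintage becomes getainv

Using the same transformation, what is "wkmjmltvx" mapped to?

What's happening: reverse the string, then swap each adjacent pair of characters (1↔2, 3↔4, ...).
For "wkmjmltvx", step one produces "xvtlmjmkw"; step two turns that into "vxltjmkmw".

vxltjmkmw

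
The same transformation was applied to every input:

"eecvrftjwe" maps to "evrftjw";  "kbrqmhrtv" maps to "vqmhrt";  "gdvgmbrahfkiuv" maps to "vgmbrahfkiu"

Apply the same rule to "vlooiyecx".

xoiyec

In each case the input is transformed by: delete the first 3 characters, then move the last character to the front.
Starting from "vlooiyecx": after the first operation, "oiyecx"; after the second, "xoiyec".
(Check on "gdvgmbrahfkiuv": → "gmbrahfkiuv" → "vgmbrahfkiu" ✓)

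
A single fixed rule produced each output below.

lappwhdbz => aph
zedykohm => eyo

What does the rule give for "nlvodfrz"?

lof

Looking at the pairs, the operation is to delete the last 2 characters, then keep every other character starting from the second (positions 2nd, 4th, 6th, ...).
For "nlvodfrz", step one produces "nlvodf"; step two turns that into "lof".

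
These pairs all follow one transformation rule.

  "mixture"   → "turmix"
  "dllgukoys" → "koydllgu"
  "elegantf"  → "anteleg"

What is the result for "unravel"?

aveunr

The transformation: delete the last character, then move the last 3 characters to the front (rotate right by 3).
Applying both steps to "unravel": "unrave", then "aveunr".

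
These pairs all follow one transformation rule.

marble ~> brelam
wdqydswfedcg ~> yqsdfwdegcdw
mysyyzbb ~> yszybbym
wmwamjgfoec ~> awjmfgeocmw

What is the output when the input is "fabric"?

rbciaf

The transformation: swap each adjacent pair of characters (1↔2, 3↔4, ...), then move the first 2 characters to the end (rotate left by 2).
"fabric" → "rbciaf".
(Check on "mysyyzbb": → "ymyszybb" → "yszybbym" ✓)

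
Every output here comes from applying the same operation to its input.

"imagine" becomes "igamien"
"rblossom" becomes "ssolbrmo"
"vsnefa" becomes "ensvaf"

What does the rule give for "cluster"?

tsulcre

The rule is to reverse the string, then move the first 2 characters to the end (rotate left by 2).
For "cluster" the result is "tsulcre".
(Check on "imagine": → "enigami" → "igamien" ✓)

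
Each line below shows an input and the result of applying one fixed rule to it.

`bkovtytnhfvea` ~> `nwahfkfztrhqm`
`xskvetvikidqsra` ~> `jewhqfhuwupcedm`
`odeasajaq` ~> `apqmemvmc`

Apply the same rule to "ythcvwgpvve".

kftohisbhhq

What's happening: shift every letter 12 places forward in the alphabet (wrapping around).
Doing the same to "ythcvwgpvve": "kftohisbhhq".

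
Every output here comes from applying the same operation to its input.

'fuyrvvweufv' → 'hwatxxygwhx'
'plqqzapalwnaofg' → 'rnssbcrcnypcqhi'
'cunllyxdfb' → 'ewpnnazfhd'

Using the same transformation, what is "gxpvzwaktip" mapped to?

izrxbycmvkr

Looking at the pairs, the operation is to shift every letter 2 places forward in the alphabet (wrapping around).
On "gxpvzwaktip" that produces "izrxbycmvkr".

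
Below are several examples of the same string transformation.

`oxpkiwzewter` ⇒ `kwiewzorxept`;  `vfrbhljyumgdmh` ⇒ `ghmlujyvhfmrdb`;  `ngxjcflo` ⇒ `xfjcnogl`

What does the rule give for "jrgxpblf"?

gbxpjfrl

Rule — take characters alternately from the front and the back (1st, last, 2nd, 2nd-last, ...), then swap the front and back halves of the string.
For "jrgxpblf", step one produces "jfrlgbxp"; step two turns that into "gbxpjfrl".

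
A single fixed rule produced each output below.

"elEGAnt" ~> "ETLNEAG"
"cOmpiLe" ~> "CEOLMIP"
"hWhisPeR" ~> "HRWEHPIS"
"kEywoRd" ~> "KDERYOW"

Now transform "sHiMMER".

SRHEIMM

Each output is the input with this applied: take characters alternately from the front and the back (1st, last, 2nd, 2nd-last, ...), then convert every letter to uppercase.
For "sHiMMER", step one produces "sRHEiMM"; step two turns that into "SRHEIMM".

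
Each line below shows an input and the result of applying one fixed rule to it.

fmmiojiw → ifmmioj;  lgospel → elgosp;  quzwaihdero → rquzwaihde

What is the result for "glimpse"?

Rule — delete the last character, then move the last character to the front.
Doing the same to "glimpse": "sglimp".

sglimp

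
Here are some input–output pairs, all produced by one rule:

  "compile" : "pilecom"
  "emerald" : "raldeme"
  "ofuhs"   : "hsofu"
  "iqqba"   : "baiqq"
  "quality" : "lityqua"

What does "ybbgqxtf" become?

gqxtfybb

Rule — move the first 3 characters to the end (rotate left by 3).
"ybbgqxtf" → "gqxtfybb".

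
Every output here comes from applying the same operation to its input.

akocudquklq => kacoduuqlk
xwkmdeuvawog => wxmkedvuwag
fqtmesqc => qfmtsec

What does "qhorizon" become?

hqrozin

In each case the input is transformed by: swap each adjacent pair of characters (1↔2, 3↔4, ...), then delete the last character.
"qhorizon" → "hqrozino" → "hqrozin".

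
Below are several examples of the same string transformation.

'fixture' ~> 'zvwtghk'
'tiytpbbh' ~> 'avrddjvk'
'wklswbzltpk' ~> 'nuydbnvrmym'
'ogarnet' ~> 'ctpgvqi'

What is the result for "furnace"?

tpceghw

Each output is the input with this applied: move the first 2 characters to the end (rotate left by 2), then shift every letter 2 places forward in the alphabet (wrapping around).
On "furnace": the first step gives "rnacefu", and the second then gives "tpceghw".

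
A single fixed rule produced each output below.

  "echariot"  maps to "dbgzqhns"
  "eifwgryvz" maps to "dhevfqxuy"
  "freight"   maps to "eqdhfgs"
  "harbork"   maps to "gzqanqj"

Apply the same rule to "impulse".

hlotkrd

Each output is the input with this applied: shift every letter 1 place backward in the alphabet (wrapping around).
Applying that to "impulse" gives "hlotkrd".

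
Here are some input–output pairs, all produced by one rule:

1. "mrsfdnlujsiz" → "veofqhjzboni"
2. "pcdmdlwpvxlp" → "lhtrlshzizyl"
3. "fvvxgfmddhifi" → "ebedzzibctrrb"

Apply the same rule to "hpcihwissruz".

What's happening: reverse the string, then shift every letter 4 places backward in the alphabet (wrapping around).
Starting from "hpcihwissruz": after the first operation, "zurssiwhicph"; after the second, "vqnooesdeyld".

vqnooesdeyld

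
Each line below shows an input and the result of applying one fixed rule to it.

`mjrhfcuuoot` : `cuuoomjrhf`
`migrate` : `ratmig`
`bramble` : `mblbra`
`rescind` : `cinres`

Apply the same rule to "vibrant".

In each case the input is transformed by: delete the last character, then swap the front and back halves of the string.
Starting from "vibrant": after the first operation, "vibran"; after the second, "ranvib".

ranvib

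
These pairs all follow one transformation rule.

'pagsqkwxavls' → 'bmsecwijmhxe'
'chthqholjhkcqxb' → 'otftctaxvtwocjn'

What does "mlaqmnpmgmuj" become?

In each case the input is transformed by: shift every letter 12 places forward in the alphabet (wrapping around).
Doing the same to "mlaqmnpmgmuj": "yxmcyzbysygv".

yxmcyzbysygv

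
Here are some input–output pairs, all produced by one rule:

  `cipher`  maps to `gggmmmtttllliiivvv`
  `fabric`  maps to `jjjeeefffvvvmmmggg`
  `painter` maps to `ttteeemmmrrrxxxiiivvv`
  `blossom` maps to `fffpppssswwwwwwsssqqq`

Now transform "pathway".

Looking at the pairs, the operation is to repeat every character 3 times, then shift every letter 4 places forward in the alphabet (wrapping around).
Working it through for "pathway": intermediate "pppaaattthhhwwwaaayyy", final "ttteeexxxlllaaaeeeccc".

ttteeexxxlllaaaeeeccc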